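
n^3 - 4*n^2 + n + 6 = (n - 3)*(n - 2)*(n + 1)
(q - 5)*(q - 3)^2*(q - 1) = q^4 - 12*q^3 + 50*q^2 - 84*q + 45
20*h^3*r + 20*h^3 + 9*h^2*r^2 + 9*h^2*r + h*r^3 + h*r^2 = (4*h + r)*(5*h + r)*(h*r + h)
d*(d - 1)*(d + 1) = d^3 - d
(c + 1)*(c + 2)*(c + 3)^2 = c^4 + 9*c^3 + 29*c^2 + 39*c + 18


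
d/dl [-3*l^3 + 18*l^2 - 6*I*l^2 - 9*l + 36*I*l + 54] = -9*l^2 + 12*l*(3 - I) - 9 + 36*I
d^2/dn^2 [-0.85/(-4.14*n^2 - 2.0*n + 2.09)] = (-29.13732*n^2 - 14.076*n + 0.85*(8.28*n + 2.0)*(16.56*n + 4.0) + 14.70942)/(4.14*n^2 + 2.0*n - 2.09)^3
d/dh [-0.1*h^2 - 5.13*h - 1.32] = -0.2*h - 5.13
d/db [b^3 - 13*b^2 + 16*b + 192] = 3*b^2 - 26*b + 16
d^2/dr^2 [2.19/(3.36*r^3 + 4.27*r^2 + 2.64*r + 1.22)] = (-(44.1504*r + 18.7026)*(3.36*r^3 + 4.27*r^2 + 2.64*r + 1.22) + 2.19*(10.08*r^2 + 8.54*r + 2.64)*(20.16*r^2 + 17.08*r + 5.28))/(3.36*r^3 + 4.27*r^2 + 2.64*r + 1.22)^3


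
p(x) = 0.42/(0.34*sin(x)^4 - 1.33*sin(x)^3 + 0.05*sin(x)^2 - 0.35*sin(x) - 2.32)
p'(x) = 0.42*(-1.36*sin(x)^3*cos(x) + 3.99*sin(x)^2*cos(x) - 0.1*sin(x)*cos(x) + 0.35*cos(x))/(0.34*sin(x)^4 - 1.33*sin(x)^3 + 0.05*sin(x)^2 - 0.35*sin(x) - 2.32)^2 = (-0.5712*sin(x)^3 + 1.6758*sin(x)^2 - 0.042*sin(x) + 0.147)*cos(x)/(-0.34*sin(x)^4 + 1.33*sin(x)^3 - 0.05*sin(x)^2 + 0.35*sin(x) + 2.32)^2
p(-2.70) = -0.21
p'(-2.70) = -0.11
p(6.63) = -0.17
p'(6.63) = 0.05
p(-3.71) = -0.16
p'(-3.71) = -0.06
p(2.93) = -0.17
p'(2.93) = -0.04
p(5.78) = -0.21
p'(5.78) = 0.14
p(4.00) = -0.31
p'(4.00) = -0.51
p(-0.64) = -0.24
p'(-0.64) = 0.23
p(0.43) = -0.17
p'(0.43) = 0.05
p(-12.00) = -0.16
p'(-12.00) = 0.06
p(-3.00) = -0.19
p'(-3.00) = -0.04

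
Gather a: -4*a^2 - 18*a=-4*a^2 - 18*a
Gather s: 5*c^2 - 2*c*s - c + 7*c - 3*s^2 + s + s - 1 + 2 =5*c^2 + 6*c - 3*s^2 + s*(2 - 2*c) + 1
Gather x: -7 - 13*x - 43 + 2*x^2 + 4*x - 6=2*x^2 - 9*x - 56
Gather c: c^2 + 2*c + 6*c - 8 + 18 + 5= c^2 + 8*c + 15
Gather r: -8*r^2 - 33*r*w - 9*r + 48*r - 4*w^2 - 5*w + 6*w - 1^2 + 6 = -8*r^2 + r*(39 - 33*w) - 4*w^2 + w + 5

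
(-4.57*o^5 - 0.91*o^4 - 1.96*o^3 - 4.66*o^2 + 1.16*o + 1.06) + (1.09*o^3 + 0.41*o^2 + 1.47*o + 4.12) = -4.57*o^5 - 0.91*o^4 - 0.87*o^3 - 4.25*o^2 + 2.63*o + 5.18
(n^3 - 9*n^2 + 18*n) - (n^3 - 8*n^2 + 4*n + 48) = -n^2 + 14*n - 48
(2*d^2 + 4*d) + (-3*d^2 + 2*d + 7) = -d^2 + 6*d + 7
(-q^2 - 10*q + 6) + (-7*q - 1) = -q^2 - 17*q + 5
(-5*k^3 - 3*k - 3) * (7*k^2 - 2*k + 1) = -35*k^5 + 10*k^4 - 26*k^3 - 15*k^2 + 3*k - 3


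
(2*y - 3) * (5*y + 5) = 10*y^2 - 5*y - 15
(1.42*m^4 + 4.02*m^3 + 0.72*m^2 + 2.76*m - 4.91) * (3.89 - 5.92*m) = -8.4064*m^5 - 18.2746*m^4 + 11.3754*m^3 - 13.5384*m^2 + 39.8036*m - 19.0999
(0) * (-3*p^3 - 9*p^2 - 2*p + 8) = 0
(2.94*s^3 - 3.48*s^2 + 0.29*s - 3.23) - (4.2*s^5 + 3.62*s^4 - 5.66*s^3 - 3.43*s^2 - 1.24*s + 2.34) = -4.2*s^5 - 3.62*s^4 + 8.6*s^3 - 0.0499999999999998*s^2 + 1.53*s - 5.57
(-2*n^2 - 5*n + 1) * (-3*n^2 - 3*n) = 6*n^4 + 21*n^3 + 12*n^2 - 3*n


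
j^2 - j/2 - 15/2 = (j - 3)*(j + 5/2)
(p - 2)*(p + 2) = p^2 - 4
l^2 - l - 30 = (l - 6)*(l + 5)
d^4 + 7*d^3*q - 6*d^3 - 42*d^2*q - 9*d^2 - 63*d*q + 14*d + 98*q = (d - 7)*(d - 1)*(d + 2)*(d + 7*q)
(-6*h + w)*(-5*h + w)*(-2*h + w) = -60*h^3 + 52*h^2*w - 13*h*w^2 + w^3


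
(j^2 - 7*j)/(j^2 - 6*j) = (j - 7)/(j - 6)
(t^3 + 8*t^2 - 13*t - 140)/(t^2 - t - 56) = (t^2 + t - 20)/(t - 8)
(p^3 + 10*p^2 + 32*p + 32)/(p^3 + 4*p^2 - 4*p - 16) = (p + 4)/(p - 2)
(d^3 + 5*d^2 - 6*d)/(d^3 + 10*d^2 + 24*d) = (d - 1)/(d + 4)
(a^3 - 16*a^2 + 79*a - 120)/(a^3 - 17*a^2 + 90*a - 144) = (a - 5)/(a - 6)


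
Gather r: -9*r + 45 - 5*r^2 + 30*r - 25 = -5*r^2 + 21*r + 20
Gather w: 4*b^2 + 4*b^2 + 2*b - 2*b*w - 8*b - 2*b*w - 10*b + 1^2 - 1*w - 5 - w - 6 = 8*b^2 - 16*b + w*(-4*b - 2) - 10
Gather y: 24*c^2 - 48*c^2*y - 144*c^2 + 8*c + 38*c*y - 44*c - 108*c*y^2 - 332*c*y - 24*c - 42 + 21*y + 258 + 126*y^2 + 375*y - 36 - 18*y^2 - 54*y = -120*c^2 - 60*c + y^2*(108 - 108*c) + y*(-48*c^2 - 294*c + 342) + 180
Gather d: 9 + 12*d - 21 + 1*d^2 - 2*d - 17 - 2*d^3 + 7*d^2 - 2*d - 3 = -2*d^3 + 8*d^2 + 8*d - 32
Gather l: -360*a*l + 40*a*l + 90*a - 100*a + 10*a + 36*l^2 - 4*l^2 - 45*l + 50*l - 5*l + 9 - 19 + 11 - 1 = -320*a*l + 32*l^2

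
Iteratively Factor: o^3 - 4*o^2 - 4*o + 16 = (o - 2)*(o^2 - 2*o - 8) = (o - 2)*(o + 2)*(o - 4)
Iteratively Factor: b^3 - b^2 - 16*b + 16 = (b - 4)*(b^2 + 3*b - 4) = (b - 4)*(b + 4)*(b - 1)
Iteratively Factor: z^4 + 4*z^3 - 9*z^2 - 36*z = (z + 3)*(z^3 + z^2 - 12*z) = (z + 3)*(z + 4)*(z^2 - 3*z) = z*(z + 3)*(z + 4)*(z - 3)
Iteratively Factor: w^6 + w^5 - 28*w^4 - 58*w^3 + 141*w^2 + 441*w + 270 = (w - 3)*(w^5 + 4*w^4 - 16*w^3 - 106*w^2 - 177*w - 90) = (w - 3)*(w + 2)*(w^4 + 2*w^3 - 20*w^2 - 66*w - 45) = (w - 3)*(w + 2)*(w + 3)*(w^3 - w^2 - 17*w - 15) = (w - 3)*(w + 1)*(w + 2)*(w + 3)*(w^2 - 2*w - 15) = (w - 3)*(w + 1)*(w + 2)*(w + 3)^2*(w - 5)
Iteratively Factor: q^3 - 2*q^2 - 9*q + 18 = (q + 3)*(q^2 - 5*q + 6) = (q - 3)*(q + 3)*(q - 2)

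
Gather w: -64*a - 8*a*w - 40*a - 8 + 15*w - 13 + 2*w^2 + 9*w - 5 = -104*a + 2*w^2 + w*(24 - 8*a) - 26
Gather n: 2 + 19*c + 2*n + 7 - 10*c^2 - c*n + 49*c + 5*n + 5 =-10*c^2 + 68*c + n*(7 - c) + 14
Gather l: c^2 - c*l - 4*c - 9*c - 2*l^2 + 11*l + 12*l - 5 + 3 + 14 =c^2 - 13*c - 2*l^2 + l*(23 - c) + 12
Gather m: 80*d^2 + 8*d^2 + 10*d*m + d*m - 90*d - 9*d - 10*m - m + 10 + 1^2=88*d^2 - 99*d + m*(11*d - 11) + 11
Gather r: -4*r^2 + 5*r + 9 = -4*r^2 + 5*r + 9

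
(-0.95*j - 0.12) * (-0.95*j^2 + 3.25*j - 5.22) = 0.9025*j^3 - 2.9735*j^2 + 4.569*j + 0.6264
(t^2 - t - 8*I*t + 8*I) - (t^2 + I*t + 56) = -t - 9*I*t - 56 + 8*I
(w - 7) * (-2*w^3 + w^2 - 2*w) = -2*w^4 + 15*w^3 - 9*w^2 + 14*w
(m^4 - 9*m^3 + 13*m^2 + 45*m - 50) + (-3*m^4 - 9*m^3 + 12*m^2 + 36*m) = -2*m^4 - 18*m^3 + 25*m^2 + 81*m - 50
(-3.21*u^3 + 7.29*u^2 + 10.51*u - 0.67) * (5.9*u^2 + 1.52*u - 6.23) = -18.939*u^5 + 38.1318*u^4 + 93.0881*u^3 - 33.3945*u^2 - 66.4957*u + 4.1741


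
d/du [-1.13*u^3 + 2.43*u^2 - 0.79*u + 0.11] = -3.39*u^2 + 4.86*u - 0.79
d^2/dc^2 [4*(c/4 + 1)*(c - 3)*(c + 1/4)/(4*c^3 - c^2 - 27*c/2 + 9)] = 2*(192*c^6 - 3216*c^5 - 1284*c^4 - 5527*c^3 + 21474*c^2 + 1026*c - 15201)/(512*c^9 - 384*c^8 - 5088*c^7 + 6040*c^6 + 15444*c^5 - 27486*c^4 - 6075*c^3 + 37422*c^2 - 26244*c + 5832)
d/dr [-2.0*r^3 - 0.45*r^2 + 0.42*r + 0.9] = -6.0*r^2 - 0.9*r + 0.42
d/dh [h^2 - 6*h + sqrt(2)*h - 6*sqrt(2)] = 2*h - 6 + sqrt(2)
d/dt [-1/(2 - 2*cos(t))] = sin(t)/(2*(cos(t) - 1)^2)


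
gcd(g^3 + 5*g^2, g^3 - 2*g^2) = g^2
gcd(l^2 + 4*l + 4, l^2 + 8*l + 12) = l + 2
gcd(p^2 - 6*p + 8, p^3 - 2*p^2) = p - 2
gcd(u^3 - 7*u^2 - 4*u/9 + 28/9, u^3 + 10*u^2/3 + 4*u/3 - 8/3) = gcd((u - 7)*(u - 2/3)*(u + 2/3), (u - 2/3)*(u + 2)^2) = u - 2/3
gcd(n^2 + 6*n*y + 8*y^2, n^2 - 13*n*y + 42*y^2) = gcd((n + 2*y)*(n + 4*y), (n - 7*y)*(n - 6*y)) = 1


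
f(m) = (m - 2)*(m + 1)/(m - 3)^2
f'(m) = (m - 2)/(m - 3)^2 + (m + 1)/(m - 3)^2 - 2*(m - 2)*(m + 1)/(m - 3)^3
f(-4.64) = 0.41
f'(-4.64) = -0.07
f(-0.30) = -0.15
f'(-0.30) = -0.24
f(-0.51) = -0.10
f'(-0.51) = -0.22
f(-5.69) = 0.48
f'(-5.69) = -0.05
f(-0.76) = -0.05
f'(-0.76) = -0.20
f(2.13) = 0.54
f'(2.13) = 5.54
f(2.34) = 2.61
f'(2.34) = 16.35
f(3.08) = 688.50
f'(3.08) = -16406.25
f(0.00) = -0.22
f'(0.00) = -0.26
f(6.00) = 3.11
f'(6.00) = -0.85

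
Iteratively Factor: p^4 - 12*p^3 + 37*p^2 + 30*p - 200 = (p + 2)*(p^3 - 14*p^2 + 65*p - 100) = (p - 5)*(p + 2)*(p^2 - 9*p + 20) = (p - 5)*(p - 4)*(p + 2)*(p - 5)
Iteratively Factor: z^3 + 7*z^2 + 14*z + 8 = (z + 1)*(z^2 + 6*z + 8) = (z + 1)*(z + 4)*(z + 2)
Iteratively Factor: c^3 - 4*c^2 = (c)*(c^2 - 4*c) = c^2*(c - 4)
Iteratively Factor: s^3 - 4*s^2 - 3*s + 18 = (s - 3)*(s^2 - s - 6) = (s - 3)*(s + 2)*(s - 3)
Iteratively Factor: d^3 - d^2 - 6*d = (d)*(d^2 - d - 6) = d*(d - 3)*(d + 2)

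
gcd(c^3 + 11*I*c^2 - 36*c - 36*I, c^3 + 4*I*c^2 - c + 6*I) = c^2 + 5*I*c - 6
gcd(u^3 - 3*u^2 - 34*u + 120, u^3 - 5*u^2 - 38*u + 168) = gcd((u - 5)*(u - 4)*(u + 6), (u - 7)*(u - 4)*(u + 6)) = u^2 + 2*u - 24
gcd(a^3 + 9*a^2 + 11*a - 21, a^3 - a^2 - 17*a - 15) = a + 3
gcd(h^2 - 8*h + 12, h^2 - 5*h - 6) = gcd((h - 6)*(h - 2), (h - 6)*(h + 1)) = h - 6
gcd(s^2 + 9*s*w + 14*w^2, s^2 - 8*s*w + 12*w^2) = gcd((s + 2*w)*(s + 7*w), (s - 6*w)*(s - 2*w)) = 1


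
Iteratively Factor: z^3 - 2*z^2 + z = (z - 1)*(z^2 - z) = z*(z - 1)*(z - 1)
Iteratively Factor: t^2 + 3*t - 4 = (t - 1)*(t + 4)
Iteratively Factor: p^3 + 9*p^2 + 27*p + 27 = (p + 3)*(p^2 + 6*p + 9) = (p + 3)^2*(p + 3)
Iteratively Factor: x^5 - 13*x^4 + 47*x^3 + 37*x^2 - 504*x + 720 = (x - 5)*(x^4 - 8*x^3 + 7*x^2 + 72*x - 144) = (x - 5)*(x - 4)*(x^3 - 4*x^2 - 9*x + 36) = (x - 5)*(x - 4)*(x - 3)*(x^2 - x - 12) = (x - 5)*(x - 4)^2*(x - 3)*(x + 3)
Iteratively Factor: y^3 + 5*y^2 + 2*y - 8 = (y - 1)*(y^2 + 6*y + 8) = (y - 1)*(y + 2)*(y + 4)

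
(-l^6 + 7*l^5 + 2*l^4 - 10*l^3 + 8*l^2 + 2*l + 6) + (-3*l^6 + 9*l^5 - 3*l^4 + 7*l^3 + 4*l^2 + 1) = -4*l^6 + 16*l^5 - l^4 - 3*l^3 + 12*l^2 + 2*l + 7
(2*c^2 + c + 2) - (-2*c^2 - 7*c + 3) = 4*c^2 + 8*c - 1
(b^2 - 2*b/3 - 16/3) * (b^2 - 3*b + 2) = b^4 - 11*b^3/3 - 4*b^2/3 + 44*b/3 - 32/3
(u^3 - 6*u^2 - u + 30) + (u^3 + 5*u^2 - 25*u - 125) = 2*u^3 - u^2 - 26*u - 95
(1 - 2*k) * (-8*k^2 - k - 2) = 16*k^3 - 6*k^2 + 3*k - 2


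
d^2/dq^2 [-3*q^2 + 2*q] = -6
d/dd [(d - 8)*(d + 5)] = 2*d - 3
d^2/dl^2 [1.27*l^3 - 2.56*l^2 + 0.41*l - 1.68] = 7.62*l - 5.12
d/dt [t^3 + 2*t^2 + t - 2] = 3*t^2 + 4*t + 1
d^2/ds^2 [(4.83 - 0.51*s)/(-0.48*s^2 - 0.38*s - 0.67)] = ((4.2492 - 1.4688*s)*(0.48*s^2 + 0.38*s + 0.67) + (0.51*s - 4.83)*(0.96*s + 0.38)*(1.92*s + 0.76))/(0.48*s^2 + 0.38*s + 0.67)^3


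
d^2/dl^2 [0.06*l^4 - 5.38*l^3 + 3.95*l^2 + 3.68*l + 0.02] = 0.72*l^2 - 32.28*l + 7.9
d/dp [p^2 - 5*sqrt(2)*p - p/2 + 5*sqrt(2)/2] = 2*p - 5*sqrt(2) - 1/2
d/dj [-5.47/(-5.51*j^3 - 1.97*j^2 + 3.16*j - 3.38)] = (-90.4191*j^2 - 21.5518*j + 17.2852)/(5.51*j^3 + 1.97*j^2 - 3.16*j + 3.38)^2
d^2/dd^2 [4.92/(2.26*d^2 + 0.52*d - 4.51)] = (-50.258784*d^2 - 11.563968*d + 4.92*(4.52*d + 0.52)*(9.04*d + 1.04) + 100.295184)/(2.26*d^2 + 0.52*d - 4.51)^3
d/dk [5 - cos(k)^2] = sin(2*k)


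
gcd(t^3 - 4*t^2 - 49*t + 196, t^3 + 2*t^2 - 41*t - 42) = t + 7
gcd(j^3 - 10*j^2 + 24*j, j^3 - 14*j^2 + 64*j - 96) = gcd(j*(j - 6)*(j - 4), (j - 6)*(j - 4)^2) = j^2 - 10*j + 24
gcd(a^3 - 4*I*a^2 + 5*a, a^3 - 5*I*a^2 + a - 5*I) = a^2 - 4*I*a + 5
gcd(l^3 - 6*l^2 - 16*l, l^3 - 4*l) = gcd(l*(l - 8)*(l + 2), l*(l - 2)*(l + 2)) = l^2 + 2*l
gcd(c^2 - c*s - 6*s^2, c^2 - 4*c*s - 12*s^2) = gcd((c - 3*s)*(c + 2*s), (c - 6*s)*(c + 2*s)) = c + 2*s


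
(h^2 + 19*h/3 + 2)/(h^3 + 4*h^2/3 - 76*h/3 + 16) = (3*h + 1)/(3*h^2 - 14*h + 8)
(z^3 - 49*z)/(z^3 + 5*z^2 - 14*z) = (z - 7)/(z - 2)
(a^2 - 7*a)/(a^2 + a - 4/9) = 9*a*(a - 7)/(9*a^2 + 9*a - 4)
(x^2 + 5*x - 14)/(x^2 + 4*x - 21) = (x - 2)/(x - 3)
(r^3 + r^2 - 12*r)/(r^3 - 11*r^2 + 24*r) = (r + 4)/(r - 8)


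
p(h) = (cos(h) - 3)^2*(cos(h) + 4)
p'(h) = -(cos(h) - 3)^2*sin(h) - 2*(cos(h) - 3)*(cos(h) + 4)*sin(h) = -(cos(h) - 3)*(3*cos(h) + 5)*sin(h)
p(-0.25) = 20.50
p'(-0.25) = -3.97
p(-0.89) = 26.02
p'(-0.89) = -12.69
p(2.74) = 47.33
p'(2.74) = 3.43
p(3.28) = 47.92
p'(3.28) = -1.12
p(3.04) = 47.96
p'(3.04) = 0.82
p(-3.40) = 47.73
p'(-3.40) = 2.13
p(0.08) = 20.05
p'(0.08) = 1.28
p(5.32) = 26.97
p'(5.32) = -13.39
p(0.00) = 20.00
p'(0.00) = 0.00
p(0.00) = 20.00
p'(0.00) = 0.00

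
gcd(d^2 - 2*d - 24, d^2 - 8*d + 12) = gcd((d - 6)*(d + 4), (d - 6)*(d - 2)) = d - 6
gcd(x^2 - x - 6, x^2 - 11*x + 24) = x - 3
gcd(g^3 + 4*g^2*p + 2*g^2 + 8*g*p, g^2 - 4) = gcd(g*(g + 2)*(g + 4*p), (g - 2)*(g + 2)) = g + 2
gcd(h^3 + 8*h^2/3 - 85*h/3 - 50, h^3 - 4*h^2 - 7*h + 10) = h - 5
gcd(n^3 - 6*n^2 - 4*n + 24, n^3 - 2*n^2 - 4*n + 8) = n^2 - 4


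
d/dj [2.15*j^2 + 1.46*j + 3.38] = 4.3*j + 1.46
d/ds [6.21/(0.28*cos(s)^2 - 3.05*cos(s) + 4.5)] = (3.4776*cos(s) - 18.9405)*sin(s)/(0.28*cos(s)^2 - 3.05*cos(s) + 4.5)^2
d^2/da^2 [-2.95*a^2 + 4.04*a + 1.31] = -5.90000000000000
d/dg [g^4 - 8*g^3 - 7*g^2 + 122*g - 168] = 4*g^3 - 24*g^2 - 14*g + 122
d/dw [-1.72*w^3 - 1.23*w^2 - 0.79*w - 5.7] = -5.16*w^2 - 2.46*w - 0.79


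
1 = 1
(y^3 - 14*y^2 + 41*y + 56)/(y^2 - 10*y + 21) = (y^2 - 7*y - 8)/(y - 3)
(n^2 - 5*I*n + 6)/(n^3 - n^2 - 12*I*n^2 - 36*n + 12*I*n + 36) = (n + I)/(n^2 - n*(1 + 6*I) + 6*I)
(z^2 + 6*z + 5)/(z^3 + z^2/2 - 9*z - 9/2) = 2*(z^2 + 6*z + 5)/(2*z^3 + z^2 - 18*z - 9)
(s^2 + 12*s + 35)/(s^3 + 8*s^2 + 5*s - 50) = (s + 7)/(s^2 + 3*s - 10)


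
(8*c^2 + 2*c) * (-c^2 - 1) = -8*c^4 - 2*c^3 - 8*c^2 - 2*c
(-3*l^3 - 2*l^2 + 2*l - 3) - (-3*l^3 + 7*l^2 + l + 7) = -9*l^2 + l - 10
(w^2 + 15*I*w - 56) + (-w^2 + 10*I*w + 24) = 25*I*w - 32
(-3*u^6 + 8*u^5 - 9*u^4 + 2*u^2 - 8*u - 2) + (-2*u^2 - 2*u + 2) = -3*u^6 + 8*u^5 - 9*u^4 - 10*u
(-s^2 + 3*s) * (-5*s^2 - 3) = 5*s^4 - 15*s^3 + 3*s^2 - 9*s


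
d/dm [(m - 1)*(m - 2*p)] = 2*m - 2*p - 1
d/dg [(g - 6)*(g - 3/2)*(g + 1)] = 3*g^2 - 13*g + 3/2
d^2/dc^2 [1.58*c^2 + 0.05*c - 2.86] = 3.16000000000000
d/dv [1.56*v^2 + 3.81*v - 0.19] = 3.12*v + 3.81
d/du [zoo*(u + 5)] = zoo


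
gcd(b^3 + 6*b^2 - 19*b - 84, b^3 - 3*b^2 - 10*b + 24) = b^2 - b - 12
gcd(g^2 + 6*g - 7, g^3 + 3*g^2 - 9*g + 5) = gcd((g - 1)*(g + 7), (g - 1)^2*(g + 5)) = g - 1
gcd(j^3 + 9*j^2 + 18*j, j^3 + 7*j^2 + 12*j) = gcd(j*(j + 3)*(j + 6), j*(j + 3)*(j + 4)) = j^2 + 3*j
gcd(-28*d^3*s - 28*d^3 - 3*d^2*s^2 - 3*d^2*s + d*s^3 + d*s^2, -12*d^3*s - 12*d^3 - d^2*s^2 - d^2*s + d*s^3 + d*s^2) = d*s + d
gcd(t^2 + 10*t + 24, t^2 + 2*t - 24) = t + 6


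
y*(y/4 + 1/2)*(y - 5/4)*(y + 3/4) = y^4/4 + 3*y^3/8 - 31*y^2/64 - 15*y/32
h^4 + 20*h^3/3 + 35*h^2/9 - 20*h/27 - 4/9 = (h - 1/3)*(h + 1/3)*(h + 2/3)*(h + 6)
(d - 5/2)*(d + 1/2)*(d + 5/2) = d^3 + d^2/2 - 25*d/4 - 25/8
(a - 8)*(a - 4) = a^2 - 12*a + 32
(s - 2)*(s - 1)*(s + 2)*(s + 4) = s^4 + 3*s^3 - 8*s^2 - 12*s + 16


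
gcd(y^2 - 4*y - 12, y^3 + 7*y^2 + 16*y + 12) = y + 2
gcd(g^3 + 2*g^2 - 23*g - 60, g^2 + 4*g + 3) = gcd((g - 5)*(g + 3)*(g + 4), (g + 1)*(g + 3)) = g + 3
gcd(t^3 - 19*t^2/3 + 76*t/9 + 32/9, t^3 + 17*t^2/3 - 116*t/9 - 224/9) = t - 8/3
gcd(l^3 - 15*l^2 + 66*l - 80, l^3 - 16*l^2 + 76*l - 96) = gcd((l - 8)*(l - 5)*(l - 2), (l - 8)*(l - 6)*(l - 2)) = l^2 - 10*l + 16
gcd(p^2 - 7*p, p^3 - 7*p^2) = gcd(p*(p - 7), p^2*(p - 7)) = p^2 - 7*p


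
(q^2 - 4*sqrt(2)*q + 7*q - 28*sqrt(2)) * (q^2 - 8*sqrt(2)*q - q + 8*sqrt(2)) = q^4 - 12*sqrt(2)*q^3 + 6*q^3 - 72*sqrt(2)*q^2 + 57*q^2 + 84*sqrt(2)*q + 384*q - 448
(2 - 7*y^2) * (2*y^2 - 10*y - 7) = -14*y^4 + 70*y^3 + 53*y^2 - 20*y - 14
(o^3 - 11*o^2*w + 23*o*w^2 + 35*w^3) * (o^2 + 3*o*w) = o^5 - 8*o^4*w - 10*o^3*w^2 + 104*o^2*w^3 + 105*o*w^4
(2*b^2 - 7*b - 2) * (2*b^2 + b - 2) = 4*b^4 - 12*b^3 - 15*b^2 + 12*b + 4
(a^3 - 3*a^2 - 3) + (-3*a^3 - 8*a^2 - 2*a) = -2*a^3 - 11*a^2 - 2*a - 3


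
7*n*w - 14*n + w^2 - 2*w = (7*n + w)*(w - 2)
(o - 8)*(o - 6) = o^2 - 14*o + 48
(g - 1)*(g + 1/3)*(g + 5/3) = g^3 + g^2 - 13*g/9 - 5/9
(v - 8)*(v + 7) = v^2 - v - 56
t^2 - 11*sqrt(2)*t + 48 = (t - 8*sqrt(2))*(t - 3*sqrt(2))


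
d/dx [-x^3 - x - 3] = -3*x^2 - 1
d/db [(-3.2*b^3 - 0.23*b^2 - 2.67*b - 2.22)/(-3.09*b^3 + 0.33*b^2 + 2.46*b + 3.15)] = (-1.7667*b^4 - 32.2446*b^3 - 50.5041*b^2 + 0.0161999999999995*b - 2.9493)/(9.5481*b^6 - 2.0394*b^5 - 15.0939*b^4 - 17.8434*b^3 + 8.1306*b^2 + 15.498*b + 9.9225)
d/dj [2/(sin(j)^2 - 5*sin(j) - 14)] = 2*(5 - 2*sin(j))*cos(j)/((sin(j) - 7)^2*(sin(j) + 2)^2)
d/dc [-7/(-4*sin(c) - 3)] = -28*cos(c)/(4*sin(c) + 3)^2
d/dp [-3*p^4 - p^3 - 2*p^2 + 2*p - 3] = -12*p^3 - 3*p^2 - 4*p + 2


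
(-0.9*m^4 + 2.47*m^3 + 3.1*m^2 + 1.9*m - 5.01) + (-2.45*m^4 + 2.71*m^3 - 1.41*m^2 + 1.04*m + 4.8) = -3.35*m^4 + 5.18*m^3 + 1.69*m^2 + 2.94*m - 0.21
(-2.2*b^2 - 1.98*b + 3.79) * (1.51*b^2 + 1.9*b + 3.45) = -3.322*b^4 - 7.1698*b^3 - 5.6291*b^2 + 0.369999999999999*b + 13.0755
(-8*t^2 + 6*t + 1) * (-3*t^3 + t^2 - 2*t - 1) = 24*t^5 - 26*t^4 + 19*t^3 - 3*t^2 - 8*t - 1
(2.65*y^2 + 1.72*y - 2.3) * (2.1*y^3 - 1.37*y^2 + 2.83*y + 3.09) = 5.565*y^5 - 0.0185*y^4 + 0.3131*y^3 + 16.2071*y^2 - 1.1942*y - 7.107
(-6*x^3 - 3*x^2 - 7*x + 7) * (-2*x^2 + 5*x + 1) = 12*x^5 - 24*x^4 - 7*x^3 - 52*x^2 + 28*x + 7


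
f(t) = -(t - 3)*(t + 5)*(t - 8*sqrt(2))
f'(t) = -(t - 3)*(t + 5) - (t - 3)*(t - 8*sqrt(2)) - (t + 5)*(t - 8*sqrt(2)) = -3*t^2 - 4*t + 16*sqrt(2)*t + 15 + 16*sqrt(2)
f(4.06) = 69.66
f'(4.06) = 63.80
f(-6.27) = 207.01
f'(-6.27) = -197.11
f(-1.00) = -197.02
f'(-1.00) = 16.00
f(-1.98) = -199.93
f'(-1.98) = -11.02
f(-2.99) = -172.22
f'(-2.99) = -44.89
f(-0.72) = -191.60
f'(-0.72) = 22.66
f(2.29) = -46.71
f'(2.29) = 64.55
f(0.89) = -129.54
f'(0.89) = 51.83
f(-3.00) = -171.76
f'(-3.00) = -45.25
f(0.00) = -169.71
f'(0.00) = 37.63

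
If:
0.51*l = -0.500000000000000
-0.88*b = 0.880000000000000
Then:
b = -1.00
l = -0.98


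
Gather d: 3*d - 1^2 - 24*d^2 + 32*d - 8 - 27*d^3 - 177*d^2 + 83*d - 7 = -27*d^3 - 201*d^2 + 118*d - 16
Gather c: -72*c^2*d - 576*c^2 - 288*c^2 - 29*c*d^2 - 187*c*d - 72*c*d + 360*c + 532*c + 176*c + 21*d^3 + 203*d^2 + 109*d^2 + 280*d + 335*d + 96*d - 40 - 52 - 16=c^2*(-72*d - 864) + c*(-29*d^2 - 259*d + 1068) + 21*d^3 + 312*d^2 + 711*d - 108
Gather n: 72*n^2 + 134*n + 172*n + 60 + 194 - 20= 72*n^2 + 306*n + 234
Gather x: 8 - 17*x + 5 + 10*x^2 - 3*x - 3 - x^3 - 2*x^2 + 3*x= -x^3 + 8*x^2 - 17*x + 10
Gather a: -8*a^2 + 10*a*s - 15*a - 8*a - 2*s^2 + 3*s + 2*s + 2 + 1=-8*a^2 + a*(10*s - 23) - 2*s^2 + 5*s + 3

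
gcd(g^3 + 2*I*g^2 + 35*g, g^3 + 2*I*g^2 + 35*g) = g^3 + 2*I*g^2 + 35*g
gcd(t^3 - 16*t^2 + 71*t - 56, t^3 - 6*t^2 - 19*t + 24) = t^2 - 9*t + 8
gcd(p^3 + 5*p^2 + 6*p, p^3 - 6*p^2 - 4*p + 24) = p + 2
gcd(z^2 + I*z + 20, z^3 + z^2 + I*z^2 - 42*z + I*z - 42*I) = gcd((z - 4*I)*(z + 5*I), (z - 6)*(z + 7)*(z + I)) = 1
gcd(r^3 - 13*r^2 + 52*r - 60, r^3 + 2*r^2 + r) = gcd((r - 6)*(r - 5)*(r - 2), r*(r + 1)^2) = 1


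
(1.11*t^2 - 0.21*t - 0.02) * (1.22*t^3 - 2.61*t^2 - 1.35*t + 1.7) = 1.3542*t^5 - 3.1533*t^4 - 0.9748*t^3 + 2.2227*t^2 - 0.33*t - 0.034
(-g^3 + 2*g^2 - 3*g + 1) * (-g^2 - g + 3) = g^5 - g^4 - 2*g^3 + 8*g^2 - 10*g + 3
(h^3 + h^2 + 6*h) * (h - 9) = h^4 - 8*h^3 - 3*h^2 - 54*h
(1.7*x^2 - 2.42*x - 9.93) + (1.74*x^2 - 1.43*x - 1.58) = 3.44*x^2 - 3.85*x - 11.51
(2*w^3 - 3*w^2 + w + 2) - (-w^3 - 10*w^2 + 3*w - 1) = 3*w^3 + 7*w^2 - 2*w + 3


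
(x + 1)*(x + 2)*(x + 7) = x^3 + 10*x^2 + 23*x + 14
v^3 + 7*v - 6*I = (v - 2*I)*(v - I)*(v + 3*I)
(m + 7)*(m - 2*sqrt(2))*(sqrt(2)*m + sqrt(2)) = sqrt(2)*m^3 - 4*m^2 + 8*sqrt(2)*m^2 - 32*m + 7*sqrt(2)*m - 28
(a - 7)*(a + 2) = a^2 - 5*a - 14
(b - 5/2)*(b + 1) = b^2 - 3*b/2 - 5/2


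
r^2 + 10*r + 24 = (r + 4)*(r + 6)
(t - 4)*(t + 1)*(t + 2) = t^3 - t^2 - 10*t - 8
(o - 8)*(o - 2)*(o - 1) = o^3 - 11*o^2 + 26*o - 16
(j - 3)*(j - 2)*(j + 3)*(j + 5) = j^4 + 3*j^3 - 19*j^2 - 27*j + 90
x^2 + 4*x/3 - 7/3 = (x - 1)*(x + 7/3)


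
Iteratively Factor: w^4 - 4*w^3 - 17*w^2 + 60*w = (w)*(w^3 - 4*w^2 - 17*w + 60) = w*(w + 4)*(w^2 - 8*w + 15) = w*(w - 3)*(w + 4)*(w - 5)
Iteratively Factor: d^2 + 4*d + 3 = (d + 1)*(d + 3)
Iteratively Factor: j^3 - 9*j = (j)*(j^2 - 9) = j*(j - 3)*(j + 3)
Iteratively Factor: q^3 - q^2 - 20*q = (q)*(q^2 - q - 20) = q*(q + 4)*(q - 5)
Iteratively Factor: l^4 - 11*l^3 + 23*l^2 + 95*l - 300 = (l + 3)*(l^3 - 14*l^2 + 65*l - 100) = (l - 4)*(l + 3)*(l^2 - 10*l + 25) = (l - 5)*(l - 4)*(l + 3)*(l - 5)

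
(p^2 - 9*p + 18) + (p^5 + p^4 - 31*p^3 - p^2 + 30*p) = p^5 + p^4 - 31*p^3 + 21*p + 18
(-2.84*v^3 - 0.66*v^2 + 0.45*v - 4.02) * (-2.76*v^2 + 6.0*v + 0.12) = 7.8384*v^5 - 15.2184*v^4 - 5.5428*v^3 + 13.716*v^2 - 24.066*v - 0.4824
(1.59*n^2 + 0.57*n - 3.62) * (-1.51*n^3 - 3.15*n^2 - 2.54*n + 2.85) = -2.4009*n^5 - 5.8692*n^4 - 0.3679*n^3 + 14.4867*n^2 + 10.8193*n - 10.317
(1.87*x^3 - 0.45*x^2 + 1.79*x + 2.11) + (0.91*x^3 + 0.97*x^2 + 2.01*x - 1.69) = 2.78*x^3 + 0.52*x^2 + 3.8*x + 0.42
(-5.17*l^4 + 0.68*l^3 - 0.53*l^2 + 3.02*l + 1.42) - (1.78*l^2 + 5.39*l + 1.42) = -5.17*l^4 + 0.68*l^3 - 2.31*l^2 - 2.37*l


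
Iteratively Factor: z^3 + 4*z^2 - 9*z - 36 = (z + 3)*(z^2 + z - 12) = (z - 3)*(z + 3)*(z + 4)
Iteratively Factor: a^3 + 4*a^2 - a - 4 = (a - 1)*(a^2 + 5*a + 4) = (a - 1)*(a + 4)*(a + 1)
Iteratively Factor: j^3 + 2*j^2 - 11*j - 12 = (j - 3)*(j^2 + 5*j + 4) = (j - 3)*(j + 4)*(j + 1)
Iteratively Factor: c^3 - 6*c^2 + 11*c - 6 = (c - 2)*(c^2 - 4*c + 3) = (c - 3)*(c - 2)*(c - 1)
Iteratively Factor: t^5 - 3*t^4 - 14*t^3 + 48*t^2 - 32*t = (t - 4)*(t^4 + t^3 - 10*t^2 + 8*t) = (t - 4)*(t - 1)*(t^3 + 2*t^2 - 8*t) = (t - 4)*(t - 2)*(t - 1)*(t^2 + 4*t) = (t - 4)*(t - 2)*(t - 1)*(t + 4)*(t)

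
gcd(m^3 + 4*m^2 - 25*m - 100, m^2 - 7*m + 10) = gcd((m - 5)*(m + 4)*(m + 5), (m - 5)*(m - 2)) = m - 5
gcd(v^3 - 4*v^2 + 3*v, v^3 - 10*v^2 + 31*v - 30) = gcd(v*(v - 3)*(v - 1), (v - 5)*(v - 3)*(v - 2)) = v - 3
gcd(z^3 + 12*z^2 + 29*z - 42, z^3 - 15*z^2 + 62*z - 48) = z - 1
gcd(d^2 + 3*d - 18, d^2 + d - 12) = d - 3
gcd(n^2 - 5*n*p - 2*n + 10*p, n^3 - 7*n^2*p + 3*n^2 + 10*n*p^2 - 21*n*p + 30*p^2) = -n + 5*p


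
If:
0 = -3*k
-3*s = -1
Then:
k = 0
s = 1/3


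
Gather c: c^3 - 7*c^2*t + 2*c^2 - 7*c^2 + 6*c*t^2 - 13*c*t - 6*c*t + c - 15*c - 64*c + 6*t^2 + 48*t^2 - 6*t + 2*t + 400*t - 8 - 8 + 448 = c^3 + c^2*(-7*t - 5) + c*(6*t^2 - 19*t - 78) + 54*t^2 + 396*t + 432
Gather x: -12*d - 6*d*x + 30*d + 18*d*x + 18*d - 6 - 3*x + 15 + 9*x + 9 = 36*d + x*(12*d + 6) + 18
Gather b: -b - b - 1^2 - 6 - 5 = -2*b - 12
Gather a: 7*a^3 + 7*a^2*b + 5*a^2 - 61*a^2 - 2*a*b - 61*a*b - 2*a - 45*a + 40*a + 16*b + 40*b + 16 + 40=7*a^3 + a^2*(7*b - 56) + a*(-63*b - 7) + 56*b + 56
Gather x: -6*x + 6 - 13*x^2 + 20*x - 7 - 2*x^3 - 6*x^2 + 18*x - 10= -2*x^3 - 19*x^2 + 32*x - 11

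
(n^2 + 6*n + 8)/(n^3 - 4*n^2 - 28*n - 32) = (n + 4)/(n^2 - 6*n - 16)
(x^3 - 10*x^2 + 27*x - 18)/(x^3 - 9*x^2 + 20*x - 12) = (x - 3)/(x - 2)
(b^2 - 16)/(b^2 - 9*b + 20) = (b + 4)/(b - 5)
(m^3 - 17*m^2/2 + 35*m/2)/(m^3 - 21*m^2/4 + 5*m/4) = 2*(2*m - 7)/(4*m - 1)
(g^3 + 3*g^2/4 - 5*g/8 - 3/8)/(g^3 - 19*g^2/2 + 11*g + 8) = (4*g^2 + g - 3)/(4*(g^2 - 10*g + 16))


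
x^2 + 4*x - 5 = (x - 1)*(x + 5)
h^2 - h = h*(h - 1)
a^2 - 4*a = a*(a - 4)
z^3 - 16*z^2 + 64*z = z*(z - 8)^2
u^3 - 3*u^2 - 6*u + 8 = (u - 4)*(u - 1)*(u + 2)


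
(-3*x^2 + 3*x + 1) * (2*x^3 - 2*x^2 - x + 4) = -6*x^5 + 12*x^4 - x^3 - 17*x^2 + 11*x + 4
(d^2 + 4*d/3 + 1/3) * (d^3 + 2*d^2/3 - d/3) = d^5 + 2*d^4 + 8*d^3/9 - 2*d^2/9 - d/9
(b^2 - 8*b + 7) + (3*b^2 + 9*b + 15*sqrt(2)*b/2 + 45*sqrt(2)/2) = 4*b^2 + b + 15*sqrt(2)*b/2 + 7 + 45*sqrt(2)/2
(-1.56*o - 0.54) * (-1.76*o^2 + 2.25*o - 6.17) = 2.7456*o^3 - 2.5596*o^2 + 8.4102*o + 3.3318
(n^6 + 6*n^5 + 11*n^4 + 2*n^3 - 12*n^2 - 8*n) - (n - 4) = n^6 + 6*n^5 + 11*n^4 + 2*n^3 - 12*n^2 - 9*n + 4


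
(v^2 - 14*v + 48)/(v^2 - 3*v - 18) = (v - 8)/(v + 3)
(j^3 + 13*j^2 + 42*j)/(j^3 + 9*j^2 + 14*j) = (j + 6)/(j + 2)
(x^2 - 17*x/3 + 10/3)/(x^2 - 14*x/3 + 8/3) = (x - 5)/(x - 4)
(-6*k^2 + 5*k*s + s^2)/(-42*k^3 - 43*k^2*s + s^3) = (-k + s)/(-7*k^2 - 6*k*s + s^2)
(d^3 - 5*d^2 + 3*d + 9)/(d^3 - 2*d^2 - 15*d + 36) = (d + 1)/(d + 4)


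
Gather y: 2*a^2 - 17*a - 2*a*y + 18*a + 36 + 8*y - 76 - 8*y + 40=2*a^2 - 2*a*y + a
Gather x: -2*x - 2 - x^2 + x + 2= -x^2 - x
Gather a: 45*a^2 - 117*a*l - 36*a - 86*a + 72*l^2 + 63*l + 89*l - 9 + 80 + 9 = 45*a^2 + a*(-117*l - 122) + 72*l^2 + 152*l + 80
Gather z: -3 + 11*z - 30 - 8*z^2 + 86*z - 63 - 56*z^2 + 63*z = -64*z^2 + 160*z - 96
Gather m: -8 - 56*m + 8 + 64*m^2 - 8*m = 64*m^2 - 64*m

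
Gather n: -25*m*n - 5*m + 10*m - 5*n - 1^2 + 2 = 5*m + n*(-25*m - 5) + 1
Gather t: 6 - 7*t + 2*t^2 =2*t^2 - 7*t + 6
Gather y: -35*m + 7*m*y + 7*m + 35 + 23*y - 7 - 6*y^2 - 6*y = -28*m - 6*y^2 + y*(7*m + 17) + 28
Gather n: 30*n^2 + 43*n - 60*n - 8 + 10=30*n^2 - 17*n + 2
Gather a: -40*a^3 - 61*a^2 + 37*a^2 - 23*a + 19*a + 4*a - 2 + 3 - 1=-40*a^3 - 24*a^2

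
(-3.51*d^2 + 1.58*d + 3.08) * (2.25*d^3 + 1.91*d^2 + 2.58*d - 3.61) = -7.8975*d^5 - 3.1491*d^4 + 0.891999999999999*d^3 + 22.6303*d^2 + 2.2426*d - 11.1188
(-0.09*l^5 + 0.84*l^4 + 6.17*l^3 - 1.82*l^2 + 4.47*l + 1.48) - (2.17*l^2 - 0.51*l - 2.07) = -0.09*l^5 + 0.84*l^4 + 6.17*l^3 - 3.99*l^2 + 4.98*l + 3.55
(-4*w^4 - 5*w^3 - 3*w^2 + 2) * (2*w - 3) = -8*w^5 + 2*w^4 + 9*w^3 + 9*w^2 + 4*w - 6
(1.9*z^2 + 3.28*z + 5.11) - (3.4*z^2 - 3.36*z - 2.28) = -1.5*z^2 + 6.64*z + 7.39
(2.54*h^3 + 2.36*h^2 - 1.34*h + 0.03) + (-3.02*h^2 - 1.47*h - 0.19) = 2.54*h^3 - 0.66*h^2 - 2.81*h - 0.16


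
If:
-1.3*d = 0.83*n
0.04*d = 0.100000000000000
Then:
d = 2.50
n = -3.92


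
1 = 1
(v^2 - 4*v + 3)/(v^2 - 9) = (v - 1)/(v + 3)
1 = 1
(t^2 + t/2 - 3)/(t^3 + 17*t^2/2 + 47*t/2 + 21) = (2*t - 3)/(2*t^2 + 13*t + 21)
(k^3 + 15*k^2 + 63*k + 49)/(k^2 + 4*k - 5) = (k^3 + 15*k^2 + 63*k + 49)/(k^2 + 4*k - 5)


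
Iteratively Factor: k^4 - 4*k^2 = (k - 2)*(k^3 + 2*k^2) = (k - 2)*(k + 2)*(k^2) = k*(k - 2)*(k + 2)*(k)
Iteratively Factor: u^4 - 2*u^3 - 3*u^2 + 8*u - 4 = (u - 1)*(u^3 - u^2 - 4*u + 4) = (u - 1)^2*(u^2 - 4) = (u - 1)^2*(u + 2)*(u - 2)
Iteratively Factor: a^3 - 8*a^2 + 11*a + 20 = (a - 5)*(a^2 - 3*a - 4) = (a - 5)*(a - 4)*(a + 1)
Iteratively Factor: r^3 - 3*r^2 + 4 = (r - 2)*(r^2 - r - 2) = (r - 2)^2*(r + 1)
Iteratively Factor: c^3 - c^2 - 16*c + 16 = (c - 1)*(c^2 - 16) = (c - 4)*(c - 1)*(c + 4)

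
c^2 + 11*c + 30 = (c + 5)*(c + 6)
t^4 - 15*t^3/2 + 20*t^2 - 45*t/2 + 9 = (t - 3)*(t - 2)*(t - 3/2)*(t - 1)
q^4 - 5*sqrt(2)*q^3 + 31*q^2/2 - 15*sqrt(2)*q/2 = q*(q - 5*sqrt(2)/2)*(q - 3*sqrt(2)/2)*(q - sqrt(2))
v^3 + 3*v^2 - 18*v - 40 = (v - 4)*(v + 2)*(v + 5)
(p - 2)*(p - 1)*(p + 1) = p^3 - 2*p^2 - p + 2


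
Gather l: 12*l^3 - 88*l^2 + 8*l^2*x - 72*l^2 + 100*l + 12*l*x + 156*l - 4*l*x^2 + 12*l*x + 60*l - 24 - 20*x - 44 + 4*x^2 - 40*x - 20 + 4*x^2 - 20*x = 12*l^3 + l^2*(8*x - 160) + l*(-4*x^2 + 24*x + 316) + 8*x^2 - 80*x - 88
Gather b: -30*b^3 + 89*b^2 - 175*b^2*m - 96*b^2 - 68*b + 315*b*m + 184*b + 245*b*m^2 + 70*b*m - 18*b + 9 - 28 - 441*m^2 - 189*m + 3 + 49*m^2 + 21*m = -30*b^3 + b^2*(-175*m - 7) + b*(245*m^2 + 385*m + 98) - 392*m^2 - 168*m - 16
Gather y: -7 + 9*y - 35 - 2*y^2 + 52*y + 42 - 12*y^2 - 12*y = -14*y^2 + 49*y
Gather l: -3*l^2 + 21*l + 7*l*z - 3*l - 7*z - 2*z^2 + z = -3*l^2 + l*(7*z + 18) - 2*z^2 - 6*z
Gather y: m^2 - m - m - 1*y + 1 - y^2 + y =m^2 - 2*m - y^2 + 1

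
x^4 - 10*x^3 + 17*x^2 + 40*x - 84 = (x - 7)*(x - 3)*(x - 2)*(x + 2)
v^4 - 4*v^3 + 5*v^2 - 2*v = v*(v - 2)*(v - 1)^2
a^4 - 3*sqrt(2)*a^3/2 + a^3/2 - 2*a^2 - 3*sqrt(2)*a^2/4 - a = a*(a + 1/2)*(a - 2*sqrt(2))*(a + sqrt(2)/2)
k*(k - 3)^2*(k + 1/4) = k^4 - 23*k^3/4 + 15*k^2/2 + 9*k/4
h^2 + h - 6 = (h - 2)*(h + 3)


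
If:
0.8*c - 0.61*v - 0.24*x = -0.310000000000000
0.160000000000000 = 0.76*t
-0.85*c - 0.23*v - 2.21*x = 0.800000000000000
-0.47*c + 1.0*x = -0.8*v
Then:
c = -0.53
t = 0.21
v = -0.13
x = -0.14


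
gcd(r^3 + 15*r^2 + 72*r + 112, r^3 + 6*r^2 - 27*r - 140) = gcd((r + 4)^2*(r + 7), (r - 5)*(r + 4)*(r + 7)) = r^2 + 11*r + 28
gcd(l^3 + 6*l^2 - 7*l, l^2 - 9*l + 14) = 1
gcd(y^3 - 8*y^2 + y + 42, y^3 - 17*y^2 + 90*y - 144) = y - 3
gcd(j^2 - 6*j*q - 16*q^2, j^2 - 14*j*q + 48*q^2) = -j + 8*q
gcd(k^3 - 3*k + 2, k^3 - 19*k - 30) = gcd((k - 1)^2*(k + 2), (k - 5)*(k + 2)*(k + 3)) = k + 2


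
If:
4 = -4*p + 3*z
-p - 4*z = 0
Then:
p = -16/19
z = 4/19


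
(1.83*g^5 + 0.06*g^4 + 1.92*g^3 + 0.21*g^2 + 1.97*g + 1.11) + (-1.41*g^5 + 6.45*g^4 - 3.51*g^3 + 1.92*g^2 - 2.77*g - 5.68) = 0.42*g^5 + 6.51*g^4 - 1.59*g^3 + 2.13*g^2 - 0.8*g - 4.57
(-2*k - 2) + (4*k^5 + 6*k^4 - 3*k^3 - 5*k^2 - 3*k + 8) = 4*k^5 + 6*k^4 - 3*k^3 - 5*k^2 - 5*k + 6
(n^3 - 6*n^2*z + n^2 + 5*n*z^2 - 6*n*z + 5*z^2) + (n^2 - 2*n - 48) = n^3 - 6*n^2*z + 2*n^2 + 5*n*z^2 - 6*n*z - 2*n + 5*z^2 - 48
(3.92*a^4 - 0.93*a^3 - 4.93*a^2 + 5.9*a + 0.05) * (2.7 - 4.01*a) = -15.7192*a^5 + 14.3133*a^4 + 17.2583*a^3 - 36.97*a^2 + 15.7295*a + 0.135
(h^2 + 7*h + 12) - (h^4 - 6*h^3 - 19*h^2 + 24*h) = -h^4 + 6*h^3 + 20*h^2 - 17*h + 12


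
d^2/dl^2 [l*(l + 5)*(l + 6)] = 6*l + 22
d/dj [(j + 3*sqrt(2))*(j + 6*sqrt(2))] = 2*j + 9*sqrt(2)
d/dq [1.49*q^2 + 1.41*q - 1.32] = 2.98*q + 1.41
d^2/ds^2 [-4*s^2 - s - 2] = -8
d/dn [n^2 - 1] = 2*n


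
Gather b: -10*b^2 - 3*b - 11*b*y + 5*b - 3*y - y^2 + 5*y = -10*b^2 + b*(2 - 11*y) - y^2 + 2*y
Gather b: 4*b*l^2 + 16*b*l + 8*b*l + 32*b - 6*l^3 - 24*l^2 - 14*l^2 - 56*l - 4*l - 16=b*(4*l^2 + 24*l + 32) - 6*l^3 - 38*l^2 - 60*l - 16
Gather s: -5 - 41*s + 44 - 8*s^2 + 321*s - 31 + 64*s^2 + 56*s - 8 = 56*s^2 + 336*s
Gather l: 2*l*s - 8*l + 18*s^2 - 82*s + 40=l*(2*s - 8) + 18*s^2 - 82*s + 40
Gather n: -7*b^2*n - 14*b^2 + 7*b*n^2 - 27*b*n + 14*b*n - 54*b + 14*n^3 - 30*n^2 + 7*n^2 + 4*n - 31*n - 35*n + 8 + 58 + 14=-14*b^2 - 54*b + 14*n^3 + n^2*(7*b - 23) + n*(-7*b^2 - 13*b - 62) + 80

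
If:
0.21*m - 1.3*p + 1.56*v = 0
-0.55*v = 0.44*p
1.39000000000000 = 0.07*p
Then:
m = 240.93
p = 19.86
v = -15.89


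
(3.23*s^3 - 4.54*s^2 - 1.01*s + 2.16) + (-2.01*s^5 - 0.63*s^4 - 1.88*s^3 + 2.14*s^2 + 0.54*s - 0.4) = -2.01*s^5 - 0.63*s^4 + 1.35*s^3 - 2.4*s^2 - 0.47*s + 1.76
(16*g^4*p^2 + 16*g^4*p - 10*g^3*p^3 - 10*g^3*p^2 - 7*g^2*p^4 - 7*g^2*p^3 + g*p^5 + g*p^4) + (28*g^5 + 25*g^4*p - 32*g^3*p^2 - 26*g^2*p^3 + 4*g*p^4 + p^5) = 28*g^5 + 16*g^4*p^2 + 41*g^4*p - 10*g^3*p^3 - 42*g^3*p^2 - 7*g^2*p^4 - 33*g^2*p^3 + g*p^5 + 5*g*p^4 + p^5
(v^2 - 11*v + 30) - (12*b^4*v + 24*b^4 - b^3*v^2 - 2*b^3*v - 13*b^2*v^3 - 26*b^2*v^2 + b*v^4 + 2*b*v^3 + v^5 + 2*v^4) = -12*b^4*v - 24*b^4 + b^3*v^2 + 2*b^3*v + 13*b^2*v^3 + 26*b^2*v^2 - b*v^4 - 2*b*v^3 - v^5 - 2*v^4 + v^2 - 11*v + 30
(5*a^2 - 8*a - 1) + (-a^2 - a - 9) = 4*a^2 - 9*a - 10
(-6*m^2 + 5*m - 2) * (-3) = 18*m^2 - 15*m + 6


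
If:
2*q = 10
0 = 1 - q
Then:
No Solution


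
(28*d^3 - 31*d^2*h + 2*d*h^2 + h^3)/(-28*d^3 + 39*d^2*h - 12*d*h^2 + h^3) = (-7*d - h)/(7*d - h)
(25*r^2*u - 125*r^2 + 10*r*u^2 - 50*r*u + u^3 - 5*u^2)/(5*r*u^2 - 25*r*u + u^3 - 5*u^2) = (5*r + u)/u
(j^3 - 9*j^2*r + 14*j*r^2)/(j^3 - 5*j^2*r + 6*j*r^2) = (-j + 7*r)/(-j + 3*r)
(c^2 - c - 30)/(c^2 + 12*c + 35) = (c - 6)/(c + 7)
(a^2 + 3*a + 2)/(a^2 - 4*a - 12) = (a + 1)/(a - 6)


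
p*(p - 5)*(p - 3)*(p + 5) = p^4 - 3*p^3 - 25*p^2 + 75*p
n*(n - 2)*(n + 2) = n^3 - 4*n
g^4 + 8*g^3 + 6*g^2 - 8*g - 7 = (g - 1)*(g + 1)^2*(g + 7)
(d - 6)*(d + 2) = d^2 - 4*d - 12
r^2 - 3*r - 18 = (r - 6)*(r + 3)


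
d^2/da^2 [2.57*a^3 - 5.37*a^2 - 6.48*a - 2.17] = 15.42*a - 10.74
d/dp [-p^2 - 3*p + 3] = -2*p - 3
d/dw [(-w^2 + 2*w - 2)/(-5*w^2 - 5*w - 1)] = 3*(5*w^2 - 6*w - 4)/(25*w^4 + 50*w^3 + 35*w^2 + 10*w + 1)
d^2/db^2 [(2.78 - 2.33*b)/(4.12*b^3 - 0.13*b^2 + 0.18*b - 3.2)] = (-237.302112*b^5 + 573.753672*b^4 - 20.446386*b^3 - 355.97286*b^2 + 225.334488*b - 4.816976)/(69.934528*b^9 - 6.620016*b^8 + 9.37506*b^7 - 163.534885*b^6 + 10.69311*b^5 - 14.413596*b^4 + 127.021512*b^3 - 4.30464*b^2 + 5.5296*b - 32.768)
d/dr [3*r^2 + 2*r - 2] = 6*r + 2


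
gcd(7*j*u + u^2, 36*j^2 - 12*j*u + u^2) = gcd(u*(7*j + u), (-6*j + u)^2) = 1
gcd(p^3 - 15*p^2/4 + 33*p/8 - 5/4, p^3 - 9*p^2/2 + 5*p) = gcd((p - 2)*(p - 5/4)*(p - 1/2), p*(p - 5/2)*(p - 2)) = p - 2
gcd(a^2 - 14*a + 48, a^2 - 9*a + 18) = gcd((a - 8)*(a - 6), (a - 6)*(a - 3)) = a - 6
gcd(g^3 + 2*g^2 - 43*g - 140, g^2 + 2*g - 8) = g + 4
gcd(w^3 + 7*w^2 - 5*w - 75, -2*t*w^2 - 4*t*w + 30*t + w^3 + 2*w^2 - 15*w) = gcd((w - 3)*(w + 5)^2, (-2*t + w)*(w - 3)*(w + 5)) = w^2 + 2*w - 15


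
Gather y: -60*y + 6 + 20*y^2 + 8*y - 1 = 20*y^2 - 52*y + 5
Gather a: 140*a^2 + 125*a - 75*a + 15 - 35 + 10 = 140*a^2 + 50*a - 10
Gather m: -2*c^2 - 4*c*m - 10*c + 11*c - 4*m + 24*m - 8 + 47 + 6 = -2*c^2 + c + m*(20 - 4*c) + 45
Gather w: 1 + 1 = 2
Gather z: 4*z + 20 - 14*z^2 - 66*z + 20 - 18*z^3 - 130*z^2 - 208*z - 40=-18*z^3 - 144*z^2 - 270*z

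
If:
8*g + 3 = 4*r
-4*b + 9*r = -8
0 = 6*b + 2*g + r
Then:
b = 91/248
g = -183/248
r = -45/62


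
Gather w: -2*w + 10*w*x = w*(10*x - 2)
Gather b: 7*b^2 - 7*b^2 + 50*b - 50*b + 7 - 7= 0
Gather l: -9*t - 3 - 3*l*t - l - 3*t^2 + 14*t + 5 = l*(-3*t - 1) - 3*t^2 + 5*t + 2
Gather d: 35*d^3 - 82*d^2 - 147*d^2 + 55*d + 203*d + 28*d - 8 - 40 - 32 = 35*d^3 - 229*d^2 + 286*d - 80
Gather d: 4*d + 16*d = 20*d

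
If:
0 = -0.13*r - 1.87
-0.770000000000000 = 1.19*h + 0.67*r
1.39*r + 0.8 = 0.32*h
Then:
No Solution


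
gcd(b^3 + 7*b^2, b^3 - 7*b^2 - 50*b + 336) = b + 7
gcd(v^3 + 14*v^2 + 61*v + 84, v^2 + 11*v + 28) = v^2 + 11*v + 28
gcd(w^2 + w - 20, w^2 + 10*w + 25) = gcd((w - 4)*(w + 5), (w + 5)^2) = w + 5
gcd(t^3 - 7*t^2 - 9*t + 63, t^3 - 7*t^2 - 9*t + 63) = t^3 - 7*t^2 - 9*t + 63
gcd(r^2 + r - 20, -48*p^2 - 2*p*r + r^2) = 1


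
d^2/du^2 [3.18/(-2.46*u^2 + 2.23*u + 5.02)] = (-38.488176*u^2 + 34.889688*u + 3.18*(4.92*u - 2.23)*(9.84*u - 4.46) + 78.540912)/(-2.46*u^2 + 2.23*u + 5.02)^3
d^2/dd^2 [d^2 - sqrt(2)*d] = 2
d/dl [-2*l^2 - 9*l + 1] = -4*l - 9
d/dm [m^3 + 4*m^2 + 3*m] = 3*m^2 + 8*m + 3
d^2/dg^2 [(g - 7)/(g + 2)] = -18/(g + 2)^3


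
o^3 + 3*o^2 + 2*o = o*(o + 1)*(o + 2)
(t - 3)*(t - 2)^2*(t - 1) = t^4 - 8*t^3 + 23*t^2 - 28*t + 12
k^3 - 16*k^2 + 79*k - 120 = (k - 8)*(k - 5)*(k - 3)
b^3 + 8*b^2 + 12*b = b*(b + 2)*(b + 6)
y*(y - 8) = y^2 - 8*y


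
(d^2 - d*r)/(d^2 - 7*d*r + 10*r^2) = d*(d - r)/(d^2 - 7*d*r + 10*r^2)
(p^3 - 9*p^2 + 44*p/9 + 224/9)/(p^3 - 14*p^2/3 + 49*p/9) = (3*p^2 - 20*p - 32)/(p*(3*p - 7))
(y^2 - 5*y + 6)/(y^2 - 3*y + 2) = (y - 3)/(y - 1)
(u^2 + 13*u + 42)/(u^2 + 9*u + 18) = (u + 7)/(u + 3)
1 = 1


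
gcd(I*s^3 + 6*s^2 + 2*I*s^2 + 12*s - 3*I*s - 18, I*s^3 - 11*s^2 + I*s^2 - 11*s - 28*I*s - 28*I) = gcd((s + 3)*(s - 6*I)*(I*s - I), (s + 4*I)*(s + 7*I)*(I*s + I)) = 1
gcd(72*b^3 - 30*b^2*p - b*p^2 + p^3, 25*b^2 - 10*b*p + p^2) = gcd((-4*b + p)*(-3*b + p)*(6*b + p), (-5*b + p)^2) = 1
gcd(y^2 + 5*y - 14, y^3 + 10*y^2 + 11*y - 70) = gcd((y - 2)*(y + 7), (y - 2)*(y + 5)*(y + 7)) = y^2 + 5*y - 14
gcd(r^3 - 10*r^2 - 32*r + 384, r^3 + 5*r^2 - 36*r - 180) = r + 6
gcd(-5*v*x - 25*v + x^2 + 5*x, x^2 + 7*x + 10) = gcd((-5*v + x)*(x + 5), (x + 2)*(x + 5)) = x + 5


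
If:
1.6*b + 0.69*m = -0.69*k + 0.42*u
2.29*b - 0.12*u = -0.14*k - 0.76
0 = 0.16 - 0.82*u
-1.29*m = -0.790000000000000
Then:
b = -0.34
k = 0.29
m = 0.61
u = 0.20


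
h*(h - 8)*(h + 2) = h^3 - 6*h^2 - 16*h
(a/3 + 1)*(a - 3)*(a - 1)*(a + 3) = a^4/3 + 2*a^3/3 - 4*a^2 - 6*a + 9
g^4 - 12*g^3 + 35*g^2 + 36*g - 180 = (g - 6)*(g - 5)*(g - 3)*(g + 2)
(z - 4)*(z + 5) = z^2 + z - 20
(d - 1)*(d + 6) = d^2 + 5*d - 6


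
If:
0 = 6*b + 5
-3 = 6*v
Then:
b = -5/6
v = -1/2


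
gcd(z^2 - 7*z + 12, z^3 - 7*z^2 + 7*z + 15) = z - 3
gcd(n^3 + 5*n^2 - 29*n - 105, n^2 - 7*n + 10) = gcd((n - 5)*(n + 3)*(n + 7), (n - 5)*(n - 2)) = n - 5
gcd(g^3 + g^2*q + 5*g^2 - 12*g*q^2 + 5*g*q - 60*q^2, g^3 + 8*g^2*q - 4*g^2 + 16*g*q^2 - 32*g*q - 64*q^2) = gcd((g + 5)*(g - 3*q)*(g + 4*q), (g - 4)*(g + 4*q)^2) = g + 4*q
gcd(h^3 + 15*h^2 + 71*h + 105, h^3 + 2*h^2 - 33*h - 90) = h^2 + 8*h + 15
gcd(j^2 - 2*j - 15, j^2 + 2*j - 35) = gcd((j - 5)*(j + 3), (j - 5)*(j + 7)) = j - 5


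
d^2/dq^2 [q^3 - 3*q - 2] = 6*q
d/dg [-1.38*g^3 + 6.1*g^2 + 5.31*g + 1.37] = -4.14*g^2 + 12.2*g + 5.31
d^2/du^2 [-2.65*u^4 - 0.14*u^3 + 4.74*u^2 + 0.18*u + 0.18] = -31.8*u^2 - 0.84*u + 9.48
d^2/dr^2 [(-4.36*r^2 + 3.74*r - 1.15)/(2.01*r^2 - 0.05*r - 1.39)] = (-2.8421709430404e-14*r^4 + 29.343588*r^3 - 100.965114*r^2 + 63.388566*r - 23.799492)/(8.120601*r^6 - 0.606015*r^5 - 16.832142*r^4 + 0.838045*r^3 + 11.640138*r^2 - 0.289815*r - 2.685619)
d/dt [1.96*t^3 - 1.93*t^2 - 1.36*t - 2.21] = 5.88*t^2 - 3.86*t - 1.36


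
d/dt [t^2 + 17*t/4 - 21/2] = 2*t + 17/4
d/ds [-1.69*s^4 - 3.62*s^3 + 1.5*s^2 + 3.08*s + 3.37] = -6.76*s^3 - 10.86*s^2 + 3.0*s + 3.08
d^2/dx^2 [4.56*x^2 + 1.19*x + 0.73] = 9.12000000000000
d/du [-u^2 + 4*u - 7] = 4 - 2*u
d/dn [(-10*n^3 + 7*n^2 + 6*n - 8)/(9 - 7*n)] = (140*n^3 - 319*n^2 + 126*n - 2)/(49*n^2 - 126*n + 81)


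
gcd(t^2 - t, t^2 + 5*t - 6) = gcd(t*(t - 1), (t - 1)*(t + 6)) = t - 1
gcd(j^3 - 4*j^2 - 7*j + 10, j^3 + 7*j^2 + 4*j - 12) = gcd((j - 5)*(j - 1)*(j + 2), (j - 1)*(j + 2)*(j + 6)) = j^2 + j - 2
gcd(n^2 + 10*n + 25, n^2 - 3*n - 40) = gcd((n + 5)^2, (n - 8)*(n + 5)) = n + 5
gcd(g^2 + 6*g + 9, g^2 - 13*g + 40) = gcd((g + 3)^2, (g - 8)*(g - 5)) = 1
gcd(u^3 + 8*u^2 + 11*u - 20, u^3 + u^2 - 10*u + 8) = u^2 + 3*u - 4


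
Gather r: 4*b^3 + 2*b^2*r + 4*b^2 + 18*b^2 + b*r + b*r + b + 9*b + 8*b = 4*b^3 + 22*b^2 + 18*b + r*(2*b^2 + 2*b)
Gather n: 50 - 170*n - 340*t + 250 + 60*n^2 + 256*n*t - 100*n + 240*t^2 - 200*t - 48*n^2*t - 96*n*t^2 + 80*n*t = n^2*(60 - 48*t) + n*(-96*t^2 + 336*t - 270) + 240*t^2 - 540*t + 300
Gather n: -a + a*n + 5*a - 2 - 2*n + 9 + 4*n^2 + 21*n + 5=4*a + 4*n^2 + n*(a + 19) + 12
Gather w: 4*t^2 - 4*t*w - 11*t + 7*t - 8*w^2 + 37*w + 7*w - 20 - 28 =4*t^2 - 4*t - 8*w^2 + w*(44 - 4*t) - 48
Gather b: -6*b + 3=3 - 6*b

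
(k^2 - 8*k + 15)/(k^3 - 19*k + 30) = (k - 5)/(k^2 + 3*k - 10)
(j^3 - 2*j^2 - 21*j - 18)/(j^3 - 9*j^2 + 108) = (j + 1)/(j - 6)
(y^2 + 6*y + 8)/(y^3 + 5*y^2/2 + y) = 2*(y + 4)/(y*(2*y + 1))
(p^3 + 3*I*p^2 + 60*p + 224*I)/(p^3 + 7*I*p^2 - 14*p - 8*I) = (p^2 - I*p + 56)/(p^2 + 3*I*p - 2)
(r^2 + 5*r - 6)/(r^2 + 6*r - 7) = (r + 6)/(r + 7)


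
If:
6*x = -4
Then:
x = -2/3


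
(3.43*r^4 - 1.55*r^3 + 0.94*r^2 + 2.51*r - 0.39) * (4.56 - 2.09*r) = -7.1687*r^5 + 18.8803*r^4 - 9.0326*r^3 - 0.959499999999999*r^2 + 12.2607*r - 1.7784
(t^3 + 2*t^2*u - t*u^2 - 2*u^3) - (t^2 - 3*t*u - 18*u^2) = t^3 + 2*t^2*u - t^2 - t*u^2 + 3*t*u - 2*u^3 + 18*u^2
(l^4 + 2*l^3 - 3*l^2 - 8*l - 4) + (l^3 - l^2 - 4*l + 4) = l^4 + 3*l^3 - 4*l^2 - 12*l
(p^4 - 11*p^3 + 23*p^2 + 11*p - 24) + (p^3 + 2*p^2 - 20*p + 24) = p^4 - 10*p^3 + 25*p^2 - 9*p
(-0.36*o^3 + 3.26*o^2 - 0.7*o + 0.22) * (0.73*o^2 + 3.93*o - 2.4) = -0.2628*o^5 + 0.965*o^4 + 13.1648*o^3 - 10.4144*o^2 + 2.5446*o - 0.528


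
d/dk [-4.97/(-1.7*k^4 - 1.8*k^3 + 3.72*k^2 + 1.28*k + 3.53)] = (-33.796*k^3 - 26.838*k^2 + 36.9768*k + 6.3616)/(-1.7*k^4 - 1.8*k^3 + 3.72*k^2 + 1.28*k + 3.53)^2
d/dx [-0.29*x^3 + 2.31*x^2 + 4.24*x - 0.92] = -0.87*x^2 + 4.62*x + 4.24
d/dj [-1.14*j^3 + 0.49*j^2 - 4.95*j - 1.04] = -3.42*j^2 + 0.98*j - 4.95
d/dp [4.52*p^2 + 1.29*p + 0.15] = 9.04*p + 1.29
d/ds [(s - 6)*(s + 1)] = 2*s - 5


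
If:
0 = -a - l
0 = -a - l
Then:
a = -l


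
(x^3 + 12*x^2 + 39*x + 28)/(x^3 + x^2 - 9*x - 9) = (x^2 + 11*x + 28)/(x^2 - 9)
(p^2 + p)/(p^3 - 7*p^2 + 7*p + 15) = p/(p^2 - 8*p + 15)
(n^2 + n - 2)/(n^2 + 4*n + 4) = (n - 1)/(n + 2)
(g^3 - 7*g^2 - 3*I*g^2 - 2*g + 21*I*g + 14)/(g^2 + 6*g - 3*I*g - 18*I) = (g^3 - g^2*(7 + 3*I) + g*(-2 + 21*I) + 14)/(g^2 + 3*g*(2 - I) - 18*I)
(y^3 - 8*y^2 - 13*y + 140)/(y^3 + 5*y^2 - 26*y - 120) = (y - 7)/(y + 6)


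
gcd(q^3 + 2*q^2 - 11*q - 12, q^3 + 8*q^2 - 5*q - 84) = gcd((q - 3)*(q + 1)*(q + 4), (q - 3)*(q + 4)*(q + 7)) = q^2 + q - 12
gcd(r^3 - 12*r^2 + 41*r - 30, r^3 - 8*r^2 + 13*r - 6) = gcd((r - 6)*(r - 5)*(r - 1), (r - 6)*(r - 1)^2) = r^2 - 7*r + 6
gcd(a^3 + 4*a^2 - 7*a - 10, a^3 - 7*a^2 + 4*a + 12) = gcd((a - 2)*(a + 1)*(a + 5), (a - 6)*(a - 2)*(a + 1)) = a^2 - a - 2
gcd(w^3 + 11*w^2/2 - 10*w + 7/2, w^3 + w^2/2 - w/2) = w - 1/2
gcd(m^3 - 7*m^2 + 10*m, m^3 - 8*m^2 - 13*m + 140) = m - 5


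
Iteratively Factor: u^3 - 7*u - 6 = (u + 2)*(u^2 - 2*u - 3) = (u + 1)*(u + 2)*(u - 3)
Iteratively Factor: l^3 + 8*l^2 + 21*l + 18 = (l + 3)*(l^2 + 5*l + 6) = (l + 3)^2*(l + 2)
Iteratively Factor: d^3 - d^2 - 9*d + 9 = (d - 1)*(d^2 - 9) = (d - 1)*(d + 3)*(d - 3)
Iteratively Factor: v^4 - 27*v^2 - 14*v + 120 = (v + 3)*(v^3 - 3*v^2 - 18*v + 40) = (v + 3)*(v + 4)*(v^2 - 7*v + 10) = (v - 2)*(v + 3)*(v + 4)*(v - 5)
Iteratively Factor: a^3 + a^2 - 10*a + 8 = (a - 1)*(a^2 + 2*a - 8) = (a - 1)*(a + 4)*(a - 2)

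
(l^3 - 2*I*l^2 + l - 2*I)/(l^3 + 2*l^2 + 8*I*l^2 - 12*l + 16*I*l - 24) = (l^3 - 2*I*l^2 + l - 2*I)/(l^3 + l^2*(2 + 8*I) + l*(-12 + 16*I) - 24)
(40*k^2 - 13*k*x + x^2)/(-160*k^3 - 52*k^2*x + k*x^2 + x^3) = (-5*k + x)/(20*k^2 + 9*k*x + x^2)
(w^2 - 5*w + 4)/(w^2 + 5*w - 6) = (w - 4)/(w + 6)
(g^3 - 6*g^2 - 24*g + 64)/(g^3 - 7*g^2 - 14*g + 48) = (g + 4)/(g + 3)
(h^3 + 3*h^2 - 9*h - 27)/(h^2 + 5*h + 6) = (h^2 - 9)/(h + 2)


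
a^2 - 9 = (a - 3)*(a + 3)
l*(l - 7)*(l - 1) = l^3 - 8*l^2 + 7*l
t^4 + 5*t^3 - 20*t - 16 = (t - 2)*(t + 1)*(t + 2)*(t + 4)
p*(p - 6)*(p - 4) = p^3 - 10*p^2 + 24*p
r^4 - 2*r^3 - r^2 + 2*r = r*(r - 2)*(r - 1)*(r + 1)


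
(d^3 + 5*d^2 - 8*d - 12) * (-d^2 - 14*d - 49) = -d^5 - 19*d^4 - 111*d^3 - 121*d^2 + 560*d + 588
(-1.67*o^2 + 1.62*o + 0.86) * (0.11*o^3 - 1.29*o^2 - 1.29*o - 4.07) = -0.1837*o^5 + 2.3325*o^4 + 0.1591*o^3 + 3.5977*o^2 - 7.7028*o - 3.5002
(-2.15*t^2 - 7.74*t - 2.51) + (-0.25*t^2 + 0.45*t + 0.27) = -2.4*t^2 - 7.29*t - 2.24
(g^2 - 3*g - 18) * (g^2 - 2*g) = g^4 - 5*g^3 - 12*g^2 + 36*g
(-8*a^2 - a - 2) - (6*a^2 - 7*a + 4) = -14*a^2 + 6*a - 6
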